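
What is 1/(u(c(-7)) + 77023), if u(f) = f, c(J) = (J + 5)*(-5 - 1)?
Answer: 1/77035 ≈ 1.2981e-5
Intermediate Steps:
c(J) = -30 - 6*J (c(J) = (5 + J)*(-6) = -30 - 6*J)
1/(u(c(-7)) + 77023) = 1/((-30 - 6*(-7)) + 77023) = 1/((-30 + 42) + 77023) = 1/(12 + 77023) = 1/77035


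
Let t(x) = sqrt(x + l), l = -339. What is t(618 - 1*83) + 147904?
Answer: 147918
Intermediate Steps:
t(x) = sqrt(-339 + x) (t(x) = sqrt(x - 339) = sqrt(-339 + x))
t(618 - 1*83) + 147904 = sqrt(-339 + (618 - 1*83)) + 147904 = sqrt(-339 + (618 - 83)) + 147904 = sqrt(-339 + 535) + 147904 = sqrt(196) + 147904 = 14 + 147904 = 147918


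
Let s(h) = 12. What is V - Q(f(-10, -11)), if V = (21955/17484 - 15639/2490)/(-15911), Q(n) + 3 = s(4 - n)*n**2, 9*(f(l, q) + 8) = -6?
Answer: -103710739839179/115447988460 ≈ -898.33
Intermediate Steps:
f(l, q) = -26/3 (f(l, q) = -8 + (1/9)*(-6) = -8 - 2/3 = -26/3)
Q(n) = -3 + 12*n**2
V = 36460721/115447988460 (V = (21955*(1/17484) - 15639*1/2490)*(-1/15911) = (21955/17484 - 5213/830)*(-1/15911) = -36460721/7255860*(-1/15911) = 36460721/115447988460 ≈ 0.00031582)
V - Q(f(-10, -11)) = 36460721/115447988460 - (-3 + 12*(-26/3)**2) = 36460721/115447988460 - (-3 + 12*(676/9)) = 36460721/115447988460 - (-3 + 2704/3) = 36460721/115447988460 - 1*2695/3 = 36460721/115447988460 - 2695/3 = -103710739839179/115447988460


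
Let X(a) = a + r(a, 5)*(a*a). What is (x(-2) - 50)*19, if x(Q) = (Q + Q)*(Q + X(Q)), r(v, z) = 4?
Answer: -1862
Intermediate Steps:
X(a) = a + 4*a**2 (X(a) = a + 4*(a*a) = a + 4*a**2)
x(Q) = 2*Q*(Q + Q*(1 + 4*Q)) (x(Q) = (Q + Q)*(Q + Q*(1 + 4*Q)) = (2*Q)*(Q + Q*(1 + 4*Q)) = 2*Q*(Q + Q*(1 + 4*Q)))
(x(-2) - 50)*19 = ((-2)**2*(4 + 8*(-2)) - 50)*19 = (4*(4 - 16) - 50)*19 = (4*(-12) - 50)*19 = (-48 - 50)*19 = -98*19 = -1862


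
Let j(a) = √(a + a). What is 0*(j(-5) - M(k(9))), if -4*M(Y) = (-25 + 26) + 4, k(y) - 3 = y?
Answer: 0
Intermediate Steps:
k(y) = 3 + y
j(a) = √2*√a (j(a) = √(2*a) = √2*√a)
M(Y) = -5/4 (M(Y) = -((-25 + 26) + 4)/4 = -(1 + 4)/4 = -¼*5 = -5/4)
0*(j(-5) - M(k(9))) = 0*(√2*√(-5) - 1*(-5/4)) = 0*(√2*(I*√5) + 5/4) = 0*(I*√10 + 5/4) = 0*(5/4 + I*√10) = 0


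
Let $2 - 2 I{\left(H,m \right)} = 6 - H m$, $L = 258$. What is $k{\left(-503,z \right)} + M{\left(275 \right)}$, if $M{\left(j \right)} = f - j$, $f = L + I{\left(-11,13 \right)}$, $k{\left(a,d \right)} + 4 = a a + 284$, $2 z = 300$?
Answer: $\frac{506397}{2} \approx 2.532 \cdot 10^{5}$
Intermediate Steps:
$z = 150$ ($z = \frac{1}{2} \cdot 300 = 150$)
$k{\left(a,d \right)} = 280 + a^{2}$ ($k{\left(a,d \right)} = -4 + \left(a a + 284\right) = -4 + \left(a^{2} + 284\right) = -4 + \left(284 + a^{2}\right) = 280 + a^{2}$)
$I{\left(H,m \right)} = -2 + \frac{H m}{2}$ ($I{\left(H,m \right)} = 1 - \frac{6 - H m}{2} = 1 + \left(-3 + \frac{H m}{2}\right) = -2 + \frac{H m}{2}$)
$f = \frac{369}{2}$ ($f = 258 + \left(-2 + \frac{1}{2} \left(-11\right) 13\right) = 258 - \frac{147}{2} = \frac{369}{2} \approx 184.5$)
$M{\left(j \right)} = \frac{369}{2} - j$
$k{\left(-503,z \right)} + M{\left(275 \right)} = \left(280 + \left(-503\right)^{2}\right) + \left(\frac{369}{2} - 275\right) = \left(280 + 253009\right) + \left(\frac{369}{2} - 275\right) = 253289 - \frac{181}{2} = \frac{506397}{2}$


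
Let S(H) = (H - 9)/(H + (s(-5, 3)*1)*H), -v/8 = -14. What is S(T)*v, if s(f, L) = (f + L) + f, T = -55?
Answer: -3584/165 ≈ -21.721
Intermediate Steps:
s(f, L) = L + 2*f (s(f, L) = (L + f) + f = L + 2*f)
v = 112 (v = -8*(-14) = 112)
S(H) = -(-9 + H)/(6*H) (S(H) = (H - 9)/(H + ((3 + 2*(-5))*1)*H) = (-9 + H)/(H + ((3 - 10)*1)*H) = (-9 + H)/(H + (-7*1)*H) = (-9 + H)/(H - 7*H) = (-9 + H)/((-6*H)) = (-9 + H)*(-1/(6*H)) = -(-9 + H)/(6*H))
S(T)*v = ((⅙)*(9 - 1*(-55))/(-55))*112 = ((⅙)*(-1/55)*(9 + 55))*112 = ((⅙)*(-1/55)*64)*112 = -32/165*112 = -3584/165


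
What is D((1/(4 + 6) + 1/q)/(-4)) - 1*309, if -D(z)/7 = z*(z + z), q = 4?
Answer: -989143/3200 ≈ -309.11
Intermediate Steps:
D(z) = -14*z² (D(z) = -7*z*(z + z) = -7*z*2*z = -14*z²)
D((1/(4 + 6) + 1/q)/(-4)) - 1*309 = -14*(1/(4 + 6) + 1/4)²/16 - 1*309 = -14*(1/10 + ¼)²/16 - 309 = -14*(⅒ + ¼)²/16 - 309 = -14*((7/20)*(-¼))² - 309 = -14*(-7/80)² - 309 = -14*49/6400 - 309 = -343/3200 - 309 = -989143/3200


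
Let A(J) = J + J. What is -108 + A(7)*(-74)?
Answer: -1144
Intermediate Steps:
A(J) = 2*J
-108 + A(7)*(-74) = -108 + (2*7)*(-74) = -108 + 14*(-74) = -108 - 1036 = -1144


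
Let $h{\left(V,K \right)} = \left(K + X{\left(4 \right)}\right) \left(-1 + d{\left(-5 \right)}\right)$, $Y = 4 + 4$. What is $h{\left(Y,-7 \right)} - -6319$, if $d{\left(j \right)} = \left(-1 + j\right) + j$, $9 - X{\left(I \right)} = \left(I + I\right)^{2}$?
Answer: $7063$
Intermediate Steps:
$X{\left(I \right)} = 9 - 4 I^{2}$ ($X{\left(I \right)} = 9 - \left(I + I\right)^{2} = 9 - \left(2 I\right)^{2} = 9 - 4 I^{2}$)
$Y = 8$
$d{\left(j \right)} = -1 + 2 j$
$h{\left(V,K \right)} = 660 - 12 K$ ($h{\left(V,K \right)} = \left(K + \left(9 - 4 \cdot 4^{2}\right)\right) \left(-1 + \left(-1 + 2 \left(-5\right)\right)\right) = \left(K + \left(9 - 64\right)\right) \left(-1 - 11\right) = \left(K - 55\right) \left(-12\right) = \left(-55 + K\right) \left(-12\right) = 660 - 12 K$)
$h{\left(Y,-7 \right)} - -6319 = \left(660 - -84\right) - -6319 = \left(660 + 84\right) + 6319 = 744 + 6319 = 7063$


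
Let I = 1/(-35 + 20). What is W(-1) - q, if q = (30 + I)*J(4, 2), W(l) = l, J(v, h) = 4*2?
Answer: -3607/15 ≈ -240.47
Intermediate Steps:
J(v, h) = 8
I = -1/15 (I = 1/(-15) = -1/15 ≈ -0.066667)
q = 3592/15 (q = (30 - 1/15)*8 = (449/15)*8 = 3592/15 ≈ 239.47)
W(-1) - q = -1 - 1*3592/15 = -1 - 3592/15 = -3607/15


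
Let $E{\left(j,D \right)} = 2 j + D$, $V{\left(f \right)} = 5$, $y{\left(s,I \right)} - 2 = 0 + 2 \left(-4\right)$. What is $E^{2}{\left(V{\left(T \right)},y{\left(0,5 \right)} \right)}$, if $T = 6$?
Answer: $16$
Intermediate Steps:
$y{\left(s,I \right)} = -6$ ($y{\left(s,I \right)} = 2 + \left(0 + 2 \left(-4\right)\right) = 2 + \left(0 - 8\right) = 2 - 8 = -6$)
$E{\left(j,D \right)} = D + 2 j$
$E^{2}{\left(V{\left(T \right)},y{\left(0,5 \right)} \right)} = \left(-6 + 2 \cdot 5\right)^{2} = \left(-6 + 10\right)^{2} = 4^{2} = 16$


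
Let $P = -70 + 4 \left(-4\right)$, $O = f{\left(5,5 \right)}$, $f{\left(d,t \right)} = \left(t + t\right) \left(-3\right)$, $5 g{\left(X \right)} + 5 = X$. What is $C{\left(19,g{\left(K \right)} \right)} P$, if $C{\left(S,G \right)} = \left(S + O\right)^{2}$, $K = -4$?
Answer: $-10406$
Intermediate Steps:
$g{\left(X \right)} = -1 + \frac{X}{5}$
$f{\left(d,t \right)} = - 6 t$ ($f{\left(d,t \right)} = 2 t \left(-3\right) = - 6 t$)
$O = -30$ ($O = \left(-6\right) 5 = -30$)
$P = -86$ ($P = -70 - 16 = -86$)
$C{\left(S,G \right)} = \left(-30 + S\right)^{2}$ ($C{\left(S,G \right)} = \left(S - 30\right)^{2} = \left(-30 + S\right)^{2}$)
$C{\left(19,g{\left(K \right)} \right)} P = \left(-30 + 19\right)^{2} \left(-86\right) = \left(-11\right)^{2} \left(-86\right) = 121 \left(-86\right) = -10406$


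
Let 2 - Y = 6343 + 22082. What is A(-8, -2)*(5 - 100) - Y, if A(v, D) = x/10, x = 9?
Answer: 56675/2 ≈ 28338.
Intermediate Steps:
A(v, D) = 9/10
Y = -28423 (Y = 2 - (6343 + 22082) = 2 - 1*28425 = 2 - 28425 = -28423)
A(-8, -2)*(5 - 100) - Y = 9*(5 - 100)/10 - 1*(-28423) = (9/10)*(-95) + 28423 = -171/2 + 28423 = 56675/2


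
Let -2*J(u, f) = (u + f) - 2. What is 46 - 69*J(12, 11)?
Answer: 1541/2 ≈ 770.50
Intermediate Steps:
J(u, f) = 1 - f/2 - u/2 (J(u, f) = -((u + f) - 2)/2 = -((f + u) - 2)/2 = -(-2 + f + u)/2 = 1 - f/2 - u/2)
46 - 69*J(12, 11) = 46 - 69*(1 - ½*11 - ½*12) = 46 - 69*(1 - 11/2 - 6) = 46 - 69*(-21/2) = 46 + 1449/2 = 1541/2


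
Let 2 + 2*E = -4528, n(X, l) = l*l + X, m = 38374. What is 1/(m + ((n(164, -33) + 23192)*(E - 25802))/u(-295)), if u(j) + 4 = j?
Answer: 23/53659357 ≈ 4.2863e-7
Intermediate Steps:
n(X, l) = X + l² (n(X, l) = l² + X = X + l²)
u(j) = -4 + j
E = -2265 (E = -1 + (½)*(-4528) = -1 - 2264 = -2265)
1/(m + ((n(164, -33) + 23192)*(E - 25802))/u(-295)) = 1/(38374 + (((164 + (-33)²) + 23192)*(-2265 - 25802))/(-4 - 295)) = 1/(38374 + (((164 + 1089) + 23192)*(-28067))/(-299)) = 1/(38374 + ((1253 + 23192)*(-28067))*(-1/299)) = 1/(38374 + (24445*(-28067))*(-1/299)) = 1/(38374 - 686097815*(-1/299)) = 1/(38374 + 52776755/23) = 1/(53659357/23) = 23/53659357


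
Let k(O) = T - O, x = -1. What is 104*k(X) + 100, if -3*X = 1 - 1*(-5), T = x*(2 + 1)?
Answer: -4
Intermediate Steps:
T = -3 (T = -(2 + 1) = -1*3 = -3)
X = -2 (X = -(1 - 1*(-5))/3 = -(1 + 5)/3 = -1/3*6 = -2)
k(O) = -3 - O
104*k(X) + 100 = 104*(-3 - 1*(-2)) + 100 = 104*(-3 + 2) + 100 = 104*(-1) + 100 = -104 + 100 = -4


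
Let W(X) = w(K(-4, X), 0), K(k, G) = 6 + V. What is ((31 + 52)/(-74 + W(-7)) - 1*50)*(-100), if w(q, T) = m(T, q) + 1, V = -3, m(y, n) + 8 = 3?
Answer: 199150/39 ≈ 5106.4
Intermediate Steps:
m(y, n) = -5 (m(y, n) = -8 + 3 = -5)
K(k, G) = 3 (K(k, G) = 6 - 3 = 3)
w(q, T) = -4 (w(q, T) = -5 + 1 = -4)
W(X) = -4
((31 + 52)/(-74 + W(-7)) - 1*50)*(-100) = ((31 + 52)/(-74 - 4) - 1*50)*(-100) = (83/(-78) - 50)*(-100) = (83*(-1/78) - 50)*(-100) = (-83/78 - 50)*(-100) = -3983/78*(-100) = 199150/39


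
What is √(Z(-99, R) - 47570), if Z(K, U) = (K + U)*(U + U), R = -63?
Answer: I*√27158 ≈ 164.8*I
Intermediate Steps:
Z(K, U) = 2*U*(K + U) (Z(K, U) = (K + U)*(2*U) = 2*U*(K + U))
√(Z(-99, R) - 47570) = √(2*(-63)*(-99 - 63) - 47570) = √(2*(-63)*(-162) - 47570) = √(20412 - 47570) = √(-27158) = I*√27158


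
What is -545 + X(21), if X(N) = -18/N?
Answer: -3821/7 ≈ -545.86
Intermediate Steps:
-545 + X(21) = -545 - 18/21 = -545 - 18*1/21 = -545 - 6/7 = -3821/7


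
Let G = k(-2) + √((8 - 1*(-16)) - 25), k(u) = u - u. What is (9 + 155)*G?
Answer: 164*I ≈ 164.0*I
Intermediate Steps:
k(u) = 0
G = I (G = 0 + √((8 - 1*(-16)) - 25) = 0 + √((8 + 16) - 25) = 0 + √(24 - 25) = 0 + √(-1) = 0 + I = I ≈ 1.0*I)
(9 + 155)*G = (9 + 155)*I = 164*I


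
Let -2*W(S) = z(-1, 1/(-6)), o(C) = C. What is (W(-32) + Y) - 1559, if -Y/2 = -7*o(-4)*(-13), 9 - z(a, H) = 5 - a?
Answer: -1665/2 ≈ -832.50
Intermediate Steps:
z(a, H) = 4 + a (z(a, H) = 9 - (5 - a) = 9 + (-5 + a) = 4 + a)
W(S) = -3/2 (W(S) = -(4 - 1)/2 = -½*3 = -3/2)
Y = 728 (Y = -2*(-7*(-4))*(-13) = -56*(-13) = -2*(-364) = 728)
(W(-32) + Y) - 1559 = (-3/2 + 728) - 1559 = 1453/2 - 1559 = -1665/2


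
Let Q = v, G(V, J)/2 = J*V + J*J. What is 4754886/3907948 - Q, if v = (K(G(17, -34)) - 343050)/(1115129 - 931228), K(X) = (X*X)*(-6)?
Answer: 16774519721427/359337772574 ≈ 46.682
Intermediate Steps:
G(V, J) = 2*J² + 2*J*V (G(V, J) = 2*(J*V + J*J) = 2*(J*V + J²) = 2*(J² + J*V) = 2*J² + 2*J*V)
K(X) = -6*X² (K(X) = X²*(-6) = -6*X²)
v = -8361066/183901 (v = (-6*4624*(-34 + 17)² - 343050)/(1115129 - 931228) = (-6*(2*(-34)*(-17))² - 343050)/183901 = (-6*1156² - 343050)*(1/183901) = (-6*1336336 - 343050)*(1/183901) = (-8018016 - 343050)*(1/183901) = -8361066*1/183901 = -8361066/183901 ≈ -45.465)
Q = -8361066/183901 ≈ -45.465
4754886/3907948 - Q = 4754886/3907948 - 1*(-8361066/183901) = 4754886*(1/3907948) + 8361066/183901 = 2377443/1953974 + 8361066/183901 = 16774519721427/359337772574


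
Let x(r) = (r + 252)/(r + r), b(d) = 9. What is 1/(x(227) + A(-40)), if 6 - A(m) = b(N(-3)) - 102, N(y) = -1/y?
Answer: 454/45425 ≈ 0.0099945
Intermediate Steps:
x(r) = (252 + r)/(2*r) (x(r) = (252 + r)/((2*r)) = (252 + r)*(1/(2*r)) = (252 + r)/(2*r))
A(m) = 99 (A(m) = 6 - (9 - 102) = 6 - 1*(-93) = 6 + 93 = 99)
1/(x(227) + A(-40)) = 1/((½)*(252 + 227)/227 + 99) = 1/((½)*(1/227)*479 + 99) = 1/(479/454 + 99) = 1/(45425/454) = 454/45425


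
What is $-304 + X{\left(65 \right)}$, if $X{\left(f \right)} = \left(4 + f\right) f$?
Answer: $4181$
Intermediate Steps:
$X{\left(f \right)} = f \left(4 + f\right)$
$-304 + X{\left(65 \right)} = -304 + 65 \left(4 + 65\right) = -304 + 65 \cdot 69 = -304 + 4485 = 4181$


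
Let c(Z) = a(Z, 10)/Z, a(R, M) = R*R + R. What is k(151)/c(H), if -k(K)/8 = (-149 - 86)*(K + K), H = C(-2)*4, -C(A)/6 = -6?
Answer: 113552/29 ≈ 3915.6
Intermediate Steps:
a(R, M) = R + R**2 (a(R, M) = R**2 + R = R + R**2)
C(A) = 36 (C(A) = -6*(-6) = 36)
H = 144 (H = 36*4 = 144)
k(K) = 3760*K (k(K) = -8*(-149 - 86)*(K + K) = -(-1880)*2*K = -(-3760)*K = 3760*K)
c(Z) = 1 + Z (c(Z) = (Z*(1 + Z))/Z = 1 + Z)
k(151)/c(H) = (3760*151)/(1 + 144) = 567760/145 = 567760*(1/145) = 113552/29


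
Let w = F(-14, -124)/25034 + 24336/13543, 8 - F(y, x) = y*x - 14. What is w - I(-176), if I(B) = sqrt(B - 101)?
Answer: 293007361/169517731 - I*sqrt(277) ≈ 1.7285 - 16.643*I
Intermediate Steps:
F(y, x) = 22 - x*y (F(y, x) = 8 - (y*x - 14) = 8 - (x*y - 14) = 8 - (-14 + x*y) = 8 + (14 - x*y) = 22 - x*y)
I(B) = sqrt(-101 + B)
w = 293007361/169517731 (w = (22 - 1*(-124)*(-14))/25034 + 24336/13543 = (22 - 1736)*(1/25034) + 24336*(1/13543) = -1714*1/25034 + 24336/13543 = -857/12517 + 24336/13543 = 293007361/169517731 ≈ 1.7285)
w - I(-176) = 293007361/169517731 - sqrt(-101 - 176) = 293007361/169517731 - sqrt(-277) = 293007361/169517731 - I*sqrt(277)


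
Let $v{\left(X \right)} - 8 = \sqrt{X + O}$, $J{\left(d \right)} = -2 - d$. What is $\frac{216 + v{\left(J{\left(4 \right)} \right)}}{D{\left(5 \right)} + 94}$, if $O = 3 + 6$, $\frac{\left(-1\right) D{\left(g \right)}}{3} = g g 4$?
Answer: $- \frac{112}{103} - \frac{\sqrt{3}}{206} \approx -1.0958$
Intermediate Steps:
$D{\left(g \right)} = - 12 g^{2}$ ($D{\left(g \right)} = - 3 g g 4 = - 3 g^{2} \cdot 4 = - 3 \cdot 4 g^{2} = - 12 g^{2}$)
$O = 9$
$v{\left(X \right)} = 8 + \sqrt{9 + X}$ ($v{\left(X \right)} = 8 + \sqrt{X + 9} = 8 + \sqrt{9 + X}$)
$\frac{216 + v{\left(J{\left(4 \right)} \right)}}{D{\left(5 \right)} + 94} = \frac{216 + \left(8 + \sqrt{9 - 6}\right)}{- 12 \cdot 5^{2} + 94} = \frac{216 + \left(8 + \sqrt{9 - 6}\right)}{\left(-12\right) 25 + 94} = \frac{216 + \left(8 + \sqrt{9 - 6}\right)}{-300 + 94} = \frac{216 + \left(8 + \sqrt{3}\right)}{-206} = \left(224 + \sqrt{3}\right) \left(- \frac{1}{206}\right) = - \frac{112}{103} - \frac{\sqrt{3}}{206}$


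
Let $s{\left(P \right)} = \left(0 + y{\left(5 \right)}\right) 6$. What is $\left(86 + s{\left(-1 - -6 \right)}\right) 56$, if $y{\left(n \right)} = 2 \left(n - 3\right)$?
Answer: $6160$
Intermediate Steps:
$y{\left(n \right)} = -6 + 2 n$ ($y{\left(n \right)} = 2 \left(-3 + n\right) = -6 + 2 n$)
$s{\left(P \right)} = 24$ ($s{\left(P \right)} = \left(0 + \left(-6 + 2 \cdot 5\right)\right) 6 = \left(0 + \left(-6 + 10\right)\right) 6 = \left(0 + 4\right) 6 = 4 \cdot 6 = 24$)
$\left(86 + s{\left(-1 - -6 \right)}\right) 56 = \left(86 + 24\right) 56 = 110 \cdot 56 = 6160$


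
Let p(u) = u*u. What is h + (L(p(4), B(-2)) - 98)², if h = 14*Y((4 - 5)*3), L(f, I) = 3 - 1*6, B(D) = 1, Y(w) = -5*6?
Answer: 9781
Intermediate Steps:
p(u) = u²
Y(w) = -30
L(f, I) = -3 (L(f, I) = 3 - 6 = -3)
h = -420 (h = 14*(-30) = -420)
h + (L(p(4), B(-2)) - 98)² = -420 + (-3 - 98)² = -420 + (-101)² = -420 + 10201 = 9781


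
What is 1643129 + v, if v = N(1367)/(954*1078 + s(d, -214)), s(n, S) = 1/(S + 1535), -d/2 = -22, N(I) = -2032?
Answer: 2232243739655365/1358532253 ≈ 1.6431e+6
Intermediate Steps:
d = 44 (d = -2*(-22) = 44)
s(n, S) = 1/(1535 + S)
v = -2684272/1358532253 (v = -2032/(954*1078 + 1/(1535 - 214)) = -2032/(1028412 + 1/1321) = -2032/1358532253/1321 = -2032*1321/1358532253 = -2684272/1358532253 ≈ -0.0019759)
1643129 + v = 1643129 - 2684272/1358532253 = 2232243739655365/1358532253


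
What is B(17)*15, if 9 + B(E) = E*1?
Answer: 120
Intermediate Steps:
B(E) = -9 + E (B(E) = -9 + E*1 = -9 + E)
B(17)*15 = (-9 + 17)*15 = 8*15 = 120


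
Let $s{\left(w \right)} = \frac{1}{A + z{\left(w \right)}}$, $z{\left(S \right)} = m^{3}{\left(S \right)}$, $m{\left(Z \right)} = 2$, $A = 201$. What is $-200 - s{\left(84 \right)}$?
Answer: $- \frac{41801}{209} \approx -200.0$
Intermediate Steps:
$z{\left(S \right)} = 8$ ($z{\left(S \right)} = 2^{3} = 8$)
$s{\left(w \right)} = \frac{1}{209}$ ($s{\left(w \right)} = \frac{1}{201 + 8} = \frac{1}{209}$)
$-200 - s{\left(84 \right)} = -200 - \frac{1}{209} = - \frac{41801}{209}$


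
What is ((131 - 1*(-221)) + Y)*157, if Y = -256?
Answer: 15072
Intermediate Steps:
((131 - 1*(-221)) + Y)*157 = ((131 - 1*(-221)) - 256)*157 = ((131 + 221) - 256)*157 = (352 - 256)*157 = 96*157 = 15072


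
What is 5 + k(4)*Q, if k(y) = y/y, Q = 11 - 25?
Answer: -9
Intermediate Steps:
Q = -14
k(y) = 1
5 + k(4)*Q = 5 + 1*(-14) = 5 - 14 = -9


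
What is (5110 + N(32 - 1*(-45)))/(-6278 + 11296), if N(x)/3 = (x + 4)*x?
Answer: 23821/5018 ≈ 4.7471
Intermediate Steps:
N(x) = 3*x*(4 + x) (N(x) = 3*((x + 4)*x) = 3*((4 + x)*x) = 3*(x*(4 + x)) = 3*x*(4 + x))
(5110 + N(32 - 1*(-45)))/(-6278 + 11296) = (5110 + 3*(32 - 1*(-45))*(4 + (32 - 1*(-45))))/(-6278 + 11296) = (5110 + 3*(32 + 45)*(4 + (32 + 45)))/5018 = (5110 + 3*77*(4 + 77))*(1/5018) = (5110 + 3*77*81)*(1/5018) = (5110 + 18711)*(1/5018) = 23821*(1/5018) = 23821/5018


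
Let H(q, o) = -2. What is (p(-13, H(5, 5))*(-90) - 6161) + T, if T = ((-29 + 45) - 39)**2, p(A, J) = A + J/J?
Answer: -4552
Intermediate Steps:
p(A, J) = 1 + A (p(A, J) = A + 1 = 1 + A)
T = 529 (T = (16 - 39)**2 = (-23)**2 = 529)
(p(-13, H(5, 5))*(-90) - 6161) + T = ((1 - 13)*(-90) - 6161) + 529 = (-12*(-90) - 6161) + 529 = (1080 - 6161) + 529 = -5081 + 529 = -4552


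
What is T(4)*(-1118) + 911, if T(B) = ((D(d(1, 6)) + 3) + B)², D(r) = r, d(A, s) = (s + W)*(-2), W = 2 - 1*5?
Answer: -207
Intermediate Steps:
W = -3 (W = 2 - 5 = -3)
d(A, s) = 6 - 2*s (d(A, s) = (s - 3)*(-2) = (-3 + s)*(-2) = 6 - 2*s)
T(B) = (-3 + B)² (T(B) = (((6 - 2*6) + 3) + B)² = (((6 - 12) + 3) + B)² = ((-6 + 3) + B)² = (-3 + B)²)
T(4)*(-1118) + 911 = (-3 + 4)²*(-1118) + 911 = 1²*(-1118) + 911 = 1*(-1118) + 911 = -1118 + 911 = -207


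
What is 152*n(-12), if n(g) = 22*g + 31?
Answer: -35416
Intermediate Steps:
n(g) = 31 + 22*g
152*n(-12) = 152*(31 + 22*(-12)) = 152*(31 - 264) = 152*(-233) = -35416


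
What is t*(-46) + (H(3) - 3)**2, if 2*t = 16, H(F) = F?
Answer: -368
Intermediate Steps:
t = 8 (t = (1/2)*16 = 8)
t*(-46) + (H(3) - 3)**2 = 8*(-46) + (3 - 3)**2 = -368 + 0**2 = -368 + 0 = -368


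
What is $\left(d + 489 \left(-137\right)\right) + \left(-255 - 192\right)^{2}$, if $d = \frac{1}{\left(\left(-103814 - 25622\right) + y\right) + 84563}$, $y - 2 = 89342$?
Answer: $\frac{5906460337}{44471} \approx 1.3282 \cdot 10^{5}$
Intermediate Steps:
$y = 89344$ ($y = 2 + 89342 = 89344$)
$d = \frac{1}{44471}$ ($d = \frac{1}{\left(\left(-103814 - 25622\right) + 89344\right) + 84563} = \frac{1}{\left(-129436 + 89344\right) + 84563} = \frac{1}{-40092 + 84563} = \frac{1}{44471} \approx 2.2487 \cdot 10^{-5}$)
$\left(d + 489 \left(-137\right)\right) + \left(-255 - 192\right)^{2} = \left(\frac{1}{44471} + 489 \left(-137\right)\right) + \left(-255 - 192\right)^{2} = \left(\frac{1}{44471} - 66993\right) + \left(-447\right)^{2} = - \frac{2979245702}{44471} + 199809 = \frac{5906460337}{44471}$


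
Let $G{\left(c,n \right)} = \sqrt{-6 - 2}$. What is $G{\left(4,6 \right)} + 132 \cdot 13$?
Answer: $1716 + 2 i \sqrt{2} \approx 1716.0 + 2.8284 i$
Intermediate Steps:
$G{\left(c,n \right)} = 2 i \sqrt{2}$ ($G{\left(c,n \right)} = \sqrt{-8} = 2 i \sqrt{2}$)
$G{\left(4,6 \right)} + 132 \cdot 13 = 2 i \sqrt{2} + 132 \cdot 13 = 2 i \sqrt{2} + 1716 = 1716 + 2 i \sqrt{2}$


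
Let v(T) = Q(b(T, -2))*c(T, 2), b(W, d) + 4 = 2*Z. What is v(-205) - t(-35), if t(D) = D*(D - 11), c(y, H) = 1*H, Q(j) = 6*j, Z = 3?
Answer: -1586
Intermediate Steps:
b(W, d) = 2 (b(W, d) = -4 + 2*3 = -4 + 6 = 2)
c(y, H) = H
t(D) = D*(-11 + D)
v(T) = 24 (v(T) = (6*2)*2 = 12*2 = 24)
v(-205) - t(-35) = 24 - (-35)*(-11 - 35) = 24 - (-35)*(-46) = 24 - 1*1610 = 24 - 1610 = -1586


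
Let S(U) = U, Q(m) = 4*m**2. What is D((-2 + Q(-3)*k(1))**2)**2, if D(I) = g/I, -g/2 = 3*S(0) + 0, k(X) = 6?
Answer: 0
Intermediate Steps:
g = 0 (g = -2*(3*0 + 0) = -2*(0 + 0) = -2*0 = 0)
D(I) = 0 (D(I) = 0/I = 0)
D((-2 + Q(-3)*k(1))**2)**2 = 0**2 = 0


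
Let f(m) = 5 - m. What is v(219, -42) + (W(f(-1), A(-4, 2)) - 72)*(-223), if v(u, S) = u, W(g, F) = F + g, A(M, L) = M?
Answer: 15829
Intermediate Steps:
v(219, -42) + (W(f(-1), A(-4, 2)) - 72)*(-223) = 219 + ((-4 + (5 - 1*(-1))) - 72)*(-223) = 219 + ((-4 + (5 + 1)) - 72)*(-223) = 219 + ((-4 + 6) - 72)*(-223) = 219 + (2 - 72)*(-223) = 219 - 70*(-223) = 219 + 15610 = 15829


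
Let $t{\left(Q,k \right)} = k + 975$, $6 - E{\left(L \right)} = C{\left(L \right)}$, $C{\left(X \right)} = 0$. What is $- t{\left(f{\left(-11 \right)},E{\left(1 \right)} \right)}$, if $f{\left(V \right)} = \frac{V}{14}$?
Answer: $-981$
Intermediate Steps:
$E{\left(L \right)} = 6$ ($E{\left(L \right)} = 6 - 0 = 6 + 0 = 6$)
$f{\left(V \right)} = \frac{V}{14}$ ($f{\left(V \right)} = V \frac{1}{14} = \frac{V}{14}$)
$t{\left(Q,k \right)} = 975 + k$
$- t{\left(f{\left(-11 \right)},E{\left(1 \right)} \right)} = - (975 + 6) = \left(-1\right) 981 = -981$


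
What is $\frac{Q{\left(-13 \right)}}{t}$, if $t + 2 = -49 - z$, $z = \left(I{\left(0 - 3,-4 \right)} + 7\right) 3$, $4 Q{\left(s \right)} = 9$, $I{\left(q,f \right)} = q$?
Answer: $- \frac{1}{28} \approx -0.035714$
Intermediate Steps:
$Q{\left(s \right)} = \frac{9}{4}$ ($Q{\left(s \right)} = \frac{1}{4} \cdot 9 = \frac{9}{4}$)
$z = 12$ ($z = \left(\left(0 - 3\right) + 7\right) 3 = \left(-3 + 7\right) 3 = 4 \cdot 3 = 12$)
$t = -63$ ($t = -2 - 61 = -63$)
$\frac{Q{\left(-13 \right)}}{t} = \frac{9}{4 \left(-63\right)} = \frac{9}{4} \left(- \frac{1}{63}\right) = - \frac{1}{28}$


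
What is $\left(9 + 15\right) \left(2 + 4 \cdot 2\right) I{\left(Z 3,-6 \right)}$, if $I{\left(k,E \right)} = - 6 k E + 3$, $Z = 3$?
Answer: $78480$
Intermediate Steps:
$I{\left(k,E \right)} = 3 - 6 E k$ ($I{\left(k,E \right)} = - 6 E k + 3 = 3 - 6 E k$)
$\left(9 + 15\right) \left(2 + 4 \cdot 2\right) I{\left(Z 3,-6 \right)} = \left(9 + 15\right) \left(2 + 4 \cdot 2\right) \left(3 - - 36 \cdot 3 \cdot 3\right) = 24 \left(2 + 8\right) \left(3 - \left(-36\right) 9\right) = 24 \cdot 10 \left(3 + 324\right) = 240 \cdot 327 = 78480$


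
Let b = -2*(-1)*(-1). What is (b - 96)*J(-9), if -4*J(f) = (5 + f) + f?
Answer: -637/2 ≈ -318.50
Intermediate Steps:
J(f) = -5/4 - f/2 (J(f) = -((5 + f) + f)/4 = -(5 + 2*f)/4 = -5/4 - f/2)
b = -2 (b = 2*(-1) = -2)
(b - 96)*J(-9) = (-2 - 96)*(-5/4 - ½*(-9)) = -98*(-5/4 + 9/2) = -98*13/4 = -637/2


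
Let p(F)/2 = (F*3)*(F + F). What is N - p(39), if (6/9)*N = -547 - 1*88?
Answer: -38409/2 ≈ -19205.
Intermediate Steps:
p(F) = 12*F² (p(F) = 2*((F*3)*(F + F)) = 2*((3*F)*(2*F)) = 2*(6*F²) = 12*F²)
N = -1905/2 (N = 3*(-547 - 1*88)/2 = 3*(-547 - 88)/2 = (3/2)*(-635) = -1905/2 ≈ -952.50)
N - p(39) = -1905/2 - 12*39² = -1905/2 - 12*1521 = -1905/2 - 1*18252 = -1905/2 - 18252 = -38409/2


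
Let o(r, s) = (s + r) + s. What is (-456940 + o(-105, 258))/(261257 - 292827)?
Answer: 456529/31570 ≈ 14.461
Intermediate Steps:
o(r, s) = r + 2*s (o(r, s) = (r + s) + s = r + 2*s)
(-456940 + o(-105, 258))/(261257 - 292827) = (-456940 + (-105 + 2*258))/(261257 - 292827) = (-456940 + (-105 + 516))/(-31570) = (-456940 + 411)*(-1/31570) = -456529*(-1/31570) = 456529/31570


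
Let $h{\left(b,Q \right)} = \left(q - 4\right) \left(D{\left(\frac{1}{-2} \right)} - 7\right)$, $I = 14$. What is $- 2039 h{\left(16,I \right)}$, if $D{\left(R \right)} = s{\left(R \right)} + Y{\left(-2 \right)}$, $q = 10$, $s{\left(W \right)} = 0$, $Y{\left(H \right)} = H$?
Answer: $110106$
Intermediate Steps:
$D{\left(R \right)} = -2$ ($D{\left(R \right)} = 0 - 2 = -2$)
$h{\left(b,Q \right)} = -54$ ($h{\left(b,Q \right)} = \left(10 - 4\right) \left(-2 - 7\right) = 6 \left(-9\right) = -54$)
$- 2039 h{\left(16,I \right)} = \left(-2039\right) \left(-54\right) = 110106$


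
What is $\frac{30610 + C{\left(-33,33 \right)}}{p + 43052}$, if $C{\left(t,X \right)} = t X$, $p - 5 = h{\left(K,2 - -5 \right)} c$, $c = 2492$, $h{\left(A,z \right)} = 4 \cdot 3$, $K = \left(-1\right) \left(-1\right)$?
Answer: $\frac{29521}{72961} \approx 0.40461$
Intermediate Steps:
$K = 1$
$h{\left(A,z \right)} = 12$
$p = 29909$ ($p = 5 + 12 \cdot 2492 = 5 + 29904 = 29909$)
$C{\left(t,X \right)} = X t$
$\frac{30610 + C{\left(-33,33 \right)}}{p + 43052} = \frac{30610 + 33 \left(-33\right)}{29909 + 43052} = \frac{30610 - 1089}{72961} = 29521 \cdot \frac{1}{72961} = \frac{29521}{72961}$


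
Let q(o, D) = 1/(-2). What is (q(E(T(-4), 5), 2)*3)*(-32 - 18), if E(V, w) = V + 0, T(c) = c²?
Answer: 75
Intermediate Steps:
E(V, w) = V
q(o, D) = -½ (q(o, D) = 1*(-½) = -½)
(q(E(T(-4), 5), 2)*3)*(-32 - 18) = (-½*3)*(-32 - 18) = -3/2*(-50) = 75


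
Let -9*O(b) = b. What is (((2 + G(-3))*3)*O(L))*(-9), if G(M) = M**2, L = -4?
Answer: -132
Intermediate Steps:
O(b) = -b/9
(((2 + G(-3))*3)*O(L))*(-9) = (((2 + (-3)**2)*3)*(-1/9*(-4)))*(-9) = (((2 + 9)*3)*(4/9))*(-9) = ((11*3)*(4/9))*(-9) = (33*(4/9))*(-9) = (44/3)*(-9) = -132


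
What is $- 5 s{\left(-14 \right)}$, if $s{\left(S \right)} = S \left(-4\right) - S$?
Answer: $-350$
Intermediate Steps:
$s{\left(S \right)} = - 5 S$ ($s{\left(S \right)} = - 4 S - S = - 5 S$)
$- 5 s{\left(-14 \right)} = - 5 \left(\left(-5\right) \left(-14\right)\right) = \left(-5\right) 70 = -350$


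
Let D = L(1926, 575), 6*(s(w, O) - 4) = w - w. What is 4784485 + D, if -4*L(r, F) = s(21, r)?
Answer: 4784484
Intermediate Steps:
s(w, O) = 4 (s(w, O) = 4 + (w - w)/6 = 4 + (1/6)*0 = 4 + 0 = 4)
L(r, F) = -1 (L(r, F) = -1/4*4 = -1)
D = -1
4784485 + D = 4784485 - 1 = 4784484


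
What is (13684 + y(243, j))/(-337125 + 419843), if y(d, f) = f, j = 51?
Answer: 13735/82718 ≈ 0.16605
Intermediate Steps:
(13684 + y(243, j))/(-337125 + 419843) = (13684 + 51)/(-337125 + 419843) = 13735/82718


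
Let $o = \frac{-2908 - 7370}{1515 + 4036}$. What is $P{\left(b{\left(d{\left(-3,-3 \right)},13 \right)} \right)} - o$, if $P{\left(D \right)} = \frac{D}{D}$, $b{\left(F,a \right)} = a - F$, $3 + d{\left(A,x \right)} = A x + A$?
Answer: $\frac{15829}{5551} \approx 2.8516$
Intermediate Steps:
$d{\left(A,x \right)} = -3 + A + A x$ ($d{\left(A,x \right)} = -3 + \left(A x + A\right) = -3 + \left(A + A x\right) = -3 + A + A x$)
$P{\left(D \right)} = 1$
$o = - \frac{10278}{5551} \approx -1.8516$
$P{\left(b{\left(d{\left(-3,-3 \right)},13 \right)} \right)} - o = 1 - - \frac{10278}{5551} = 1 + \frac{10278}{5551} = \frac{15829}{5551}$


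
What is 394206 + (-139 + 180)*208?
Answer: 402734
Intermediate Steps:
394206 + (-139 + 180)*208 = 394206 + 41*208 = 394206 + 8528 = 402734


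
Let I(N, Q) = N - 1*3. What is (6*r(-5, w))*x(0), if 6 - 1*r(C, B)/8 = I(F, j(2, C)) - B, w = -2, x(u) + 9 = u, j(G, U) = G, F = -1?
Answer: -3456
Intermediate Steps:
I(N, Q) = -3 + N (I(N, Q) = N - 3 = -3 + N)
x(u) = -9 + u
r(C, B) = 80 + 8*B (r(C, B) = 48 - 8*((-3 - 1) - B) = 48 - 8*(-4 - B) = 48 + (32 + 8*B) = 80 + 8*B)
(6*r(-5, w))*x(0) = (6*(80 + 8*(-2)))*(-9 + 0) = (6*(80 - 16))*(-9) = (6*64)*(-9) = 384*(-9) = -3456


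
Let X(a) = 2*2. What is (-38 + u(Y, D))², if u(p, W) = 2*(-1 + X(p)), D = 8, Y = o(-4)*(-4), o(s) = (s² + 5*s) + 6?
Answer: 1024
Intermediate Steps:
X(a) = 4
o(s) = 6 + s² + 5*s
Y = -8 (Y = (6 + (-4)² + 5*(-4))*(-4) = (6 + 16 - 20)*(-4) = 2*(-4) = -8)
u(p, W) = 6 (u(p, W) = 2*(-1 + 4) = 2*3 = 6)
(-38 + u(Y, D))² = (-38 + 6)² = (-32)² = 1024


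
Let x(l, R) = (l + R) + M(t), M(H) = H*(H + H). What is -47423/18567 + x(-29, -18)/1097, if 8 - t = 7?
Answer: -52858546/20367999 ≈ -2.5952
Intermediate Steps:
t = 1 (t = 8 - 1*7 = 8 - 7 = 1)
M(H) = 2*H² (M(H) = H*(2*H) = 2*H²)
x(l, R) = 2 + R + l (x(l, R) = (l + R) + 2*1² = (R + l) + 2*1 = (R + l) + 2 = 2 + R + l)
-47423/18567 + x(-29, -18)/1097 = -47423/18567 + (2 - 18 - 29)/1097 = -47423*1/18567 - 45*1/1097 = -47423/18567 - 45/1097 = -52858546/20367999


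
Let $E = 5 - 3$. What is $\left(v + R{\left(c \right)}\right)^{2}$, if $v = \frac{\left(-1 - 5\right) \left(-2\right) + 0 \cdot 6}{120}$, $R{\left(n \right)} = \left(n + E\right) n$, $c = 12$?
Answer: $\frac{2825761}{100} \approx 28258.0$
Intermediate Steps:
$E = 2$ ($E = 5 - 3 = 2$)
$R{\left(n \right)} = n \left(2 + n\right)$ ($R{\left(n \right)} = \left(n + 2\right) n = \left(2 + n\right) n = n \left(2 + n\right)$)
$v = \frac{1}{10}$ ($v = \left(\left(-6\right) \left(-2\right) + 0\right) \frac{1}{120} = \left(12 + 0\right) \frac{1}{120} = 12 \cdot \frac{1}{120} = \frac{1}{10} \approx 0.1$)
$\left(v + R{\left(c \right)}\right)^{2} = \left(\frac{1}{10} + 12 \left(2 + 12\right)\right)^{2} = \left(\frac{1}{10} + 12 \cdot 14\right)^{2} = \left(\frac{1}{10} + 168\right)^{2} = \left(\frac{1681}{10}\right)^{2} = \frac{2825761}{100}$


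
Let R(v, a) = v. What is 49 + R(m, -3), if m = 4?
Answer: 53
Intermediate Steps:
49 + R(m, -3) = 49 + 4 = 53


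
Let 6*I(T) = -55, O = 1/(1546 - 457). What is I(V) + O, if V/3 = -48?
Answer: -19963/2178 ≈ -9.1657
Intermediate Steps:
O = 1/1089 ≈ 0.00091827
V = -144 (V = 3*(-48) = -144)
I(T) = -55/6 (I(T) = (1/6)*(-55) = -55/6)
I(V) + O = -55/6 + 1/1089 = -19963/2178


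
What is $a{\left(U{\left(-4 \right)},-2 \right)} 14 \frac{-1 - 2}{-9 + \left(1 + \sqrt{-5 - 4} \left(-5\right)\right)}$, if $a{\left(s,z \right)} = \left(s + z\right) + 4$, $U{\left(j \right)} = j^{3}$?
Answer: $- \frac{20832}{289} + \frac{39060 i}{289} \approx -72.083 + 135.16 i$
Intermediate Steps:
$a{\left(s,z \right)} = 4 + s + z$
$a{\left(U{\left(-4 \right)},-2 \right)} 14 \frac{-1 - 2}{-9 + \left(1 + \sqrt{-5 - 4} \left(-5\right)\right)} = \left(4 + \left(-4\right)^{3} - 2\right) 14 \frac{-1 - 2}{-9 + \left(1 + \sqrt{-5 - 4} \left(-5\right)\right)} = \left(4 - 64 - 2\right) 14 \left(- \frac{3}{-9 + \left(1 + \sqrt{-9} \left(-5\right)\right)}\right) = \left(-62\right) 14 \left(- \frac{3}{-9 + \left(1 + 3 i \left(-5\right)\right)}\right) = - 868 \left(- \frac{3}{-9 + \left(1 - 15 i\right)}\right) = - 868 \left(- \frac{3}{-8 - 15 i}\right) = - 868 \left(- 3 \frac{-8 + 15 i}{289}\right) = - 868 \left(- \frac{3 \left(-8 + 15 i\right)}{289}\right) = \frac{2604 \left(-8 + 15 i\right)}{289}$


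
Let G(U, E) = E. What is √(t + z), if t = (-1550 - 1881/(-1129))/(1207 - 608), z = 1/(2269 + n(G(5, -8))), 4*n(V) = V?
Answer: 2*I*√1518617027078034566/1533106357 ≈ 1.6076*I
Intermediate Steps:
n(V) = V/4
z = 1/2267 (z = 1/(2269 + (¼)*(-8)) = 1/(2269 - 2) = 1/2267 ≈ 0.00044111)
t = -1748069/676271 (t = (-1550 - 1881*(-1/1129))/599 = (-1550 + 1881/1129)*(1/599) = -1748069/1129*1/599 = -1748069/676271 ≈ -2.5849)
√(t + z) = √(-1748069/676271 + 1/2267) = √(-3962196152/1533106357) = 2*I*√1518617027078034566/1533106357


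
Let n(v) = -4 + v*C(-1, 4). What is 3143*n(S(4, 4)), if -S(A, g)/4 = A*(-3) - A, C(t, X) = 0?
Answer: -12572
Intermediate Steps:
S(A, g) = 16*A (S(A, g) = -4*(A*(-3) - A) = -4*(-3*A - A) = -(-16)*A = 16*A)
n(v) = -4 (n(v) = -4 + v*0 = -4 + 0 = -4)
3143*n(S(4, 4)) = 3143*(-4) = -12572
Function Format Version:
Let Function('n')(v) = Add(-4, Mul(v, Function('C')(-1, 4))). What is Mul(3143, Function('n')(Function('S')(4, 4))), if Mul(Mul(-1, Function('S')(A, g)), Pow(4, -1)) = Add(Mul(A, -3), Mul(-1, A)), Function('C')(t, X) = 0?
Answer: -12572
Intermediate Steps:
Function('S')(A, g) = Mul(16, A) (Function('S')(A, g) = Mul(-4, Add(Mul(A, -3), Mul(-1, A))) = Mul(-4, Add(Mul(-3, A), Mul(-1, A))) = Mul(-4, Mul(-4, A)) = Mul(16, A))
Function('n')(v) = -4 (Function('n')(v) = Add(-4, Mul(v, 0)) = Add(-4, 0) = -4)
Mul(3143, Function('n')(Function('S')(4, 4))) = Mul(3143, -4) = -12572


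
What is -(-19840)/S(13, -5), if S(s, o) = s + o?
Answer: 2480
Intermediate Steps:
S(s, o) = o + s
-(-19840)/S(13, -5) = -(-19840)/(-5 + 13) = -(-19840)/8 = -20*(-124) = 2480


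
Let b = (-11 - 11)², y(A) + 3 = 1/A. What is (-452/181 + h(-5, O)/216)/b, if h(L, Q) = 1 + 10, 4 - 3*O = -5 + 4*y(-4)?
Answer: -95641/18922464 ≈ -0.0050544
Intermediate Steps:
y(A) = -3 + 1/A
O = 22/3 (O = 4/3 - (-5 + 4*(-3 + 1/(-4)))/3 = 4/3 - (-5 + 4*(-3 - ¼))/3 = 4/3 - (-5 + 4*(-13/4))/3 = 4/3 - (-5 - 13)/3 = 4/3 - ⅓*(-18) = 4/3 + 6 = 22/3 ≈ 7.3333)
h(L, Q) = 11
b = 484 (b = (-22)² = 484)
(-452/181 + h(-5, O)/216)/b = (-452/181 + 11/216)/484 = (-452*1/181 + 11*(1/216))*(1/484) = (-452/181 + 11/216)*(1/484) = -95641/39096*1/484 = -95641/18922464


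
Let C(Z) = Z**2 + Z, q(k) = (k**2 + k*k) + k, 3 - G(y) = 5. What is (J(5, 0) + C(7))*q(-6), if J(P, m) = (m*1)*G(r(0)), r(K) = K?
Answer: 3696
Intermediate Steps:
G(y) = -2 (G(y) = 3 - 1*5 = 3 - 5 = -2)
J(P, m) = -2*m (J(P, m) = (m*1)*(-2) = m*(-2) = -2*m)
q(k) = k + 2*k**2 (q(k) = (k**2 + k**2) + k = 2*k**2 + k = k + 2*k**2)
C(Z) = Z + Z**2
(J(5, 0) + C(7))*q(-6) = (-2*0 + 7*(1 + 7))*(-6*(1 + 2*(-6))) = (0 + 7*8)*(-6*(1 - 12)) = (0 + 56)*(-6*(-11)) = 56*66 = 3696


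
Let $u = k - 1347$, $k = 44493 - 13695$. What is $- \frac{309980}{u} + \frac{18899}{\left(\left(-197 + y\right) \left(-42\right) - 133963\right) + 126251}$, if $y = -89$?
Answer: $- \frac{776319551}{126639300} \approx -6.1302$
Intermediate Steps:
$k = 30798$ ($k = 44493 - 13695 = 30798$)
$u = 29451$ ($u = 30798 - 1347 = 29451$)
$- \frac{309980}{u} + \frac{18899}{\left(\left(-197 + y\right) \left(-42\right) - 133963\right) + 126251} = - \frac{309980}{29451} + \frac{18899}{\left(\left(-197 - 89\right) \left(-42\right) - 133963\right) + 126251} = \left(-309980\right) \frac{1}{29451} + \frac{18899}{\left(\left(-286\right) \left(-42\right) - 133963\right) + 126251} = - \frac{309980}{29451} + \frac{18899}{\left(12012 - 133963\right) + 126251} = - \frac{309980}{29451} + \frac{18899}{-121951 + 126251} = - \frac{309980}{29451} + \frac{18899}{4300} = - \frac{776319551}{126639300}$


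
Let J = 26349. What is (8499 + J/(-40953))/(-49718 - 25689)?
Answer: -116011066/1029380957 ≈ -0.11270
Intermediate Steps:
(8499 + J/(-40953))/(-49718 - 25689) = (8499 + 26349/(-40953))/(-49718 - 25689) = (8499 + 26349*(-1/40953))/(-75407) = (8499 - 8783/13651)*(-1/75407) = (116011066/13651)*(-1/75407) = -116011066/1029380957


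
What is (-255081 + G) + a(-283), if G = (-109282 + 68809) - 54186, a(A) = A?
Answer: -350023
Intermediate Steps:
G = -94659 (G = -40473 - 54186 = -94659)
(-255081 + G) + a(-283) = (-255081 - 94659) - 283 = -349740 - 283 = -350023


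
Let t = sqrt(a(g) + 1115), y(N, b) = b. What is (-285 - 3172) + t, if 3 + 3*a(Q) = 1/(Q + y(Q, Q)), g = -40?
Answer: -3457 + sqrt(4010385)/60 ≈ -3423.6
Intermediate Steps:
a(Q) = -1 + 1/(6*Q) (a(Q) = -1 + 1/(3*(Q + Q)) = -1 + 1/(3*((2*Q))) = -1 + (1/(2*Q))/3 = -1 + 1/(6*Q))
t = sqrt(4010385)/60 (t = sqrt((1/6 - 1*(-40))/(-40) + 1115) = sqrt(-(1/6 + 40)/40 + 1115) = sqrt(-1/40*241/6 + 1115) = sqrt(-241/240 + 1115) = sqrt(267359/240) = sqrt(4010385)/60 ≈ 33.377)
(-285 - 3172) + t = (-285 - 3172) + sqrt(4010385)/60 = -3457 + sqrt(4010385)/60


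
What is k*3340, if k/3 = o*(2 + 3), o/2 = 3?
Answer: 300600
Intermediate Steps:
o = 6 (o = 2*3 = 6)
k = 90 (k = 3*(6*(2 + 3)) = 3*(6*5) = 3*30 = 90)
k*3340 = 90*3340 = 300600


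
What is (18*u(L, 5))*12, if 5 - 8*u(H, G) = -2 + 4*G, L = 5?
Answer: -351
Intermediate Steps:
u(H, G) = 7/8 - G/2 (u(H, G) = 5/8 - (-2 + 4*G)/8 = 5/8 + (1/4 - G/2) = 7/8 - G/2)
(18*u(L, 5))*12 = (18*(7/8 - 1/2*5))*12 = (18*(7/8 - 5/2))*12 = (18*(-13/8))*12 = -117/4*12 = -351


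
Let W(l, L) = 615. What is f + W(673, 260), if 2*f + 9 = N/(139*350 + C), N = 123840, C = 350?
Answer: 1498821/2450 ≈ 611.76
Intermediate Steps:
f = -7929/2450 (f = -9/2 + (123840/(139*350 + 350))/2 = -9/2 + (123840/(48650 + 350))/2 = -9/2 + (123840/49000)/2 = -9/2 + (123840*(1/49000))/2 = -9/2 + (½)*(3096/1225) = -9/2 + 1548/1225 = -7929/2450 ≈ -3.2363)
f + W(673, 260) = -7929/2450 + 615 = 1498821/2450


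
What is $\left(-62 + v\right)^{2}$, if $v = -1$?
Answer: $3969$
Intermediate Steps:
$\left(-62 + v\right)^{2} = \left(-62 - 1\right)^{2} = \left(-63\right)^{2} = 3969$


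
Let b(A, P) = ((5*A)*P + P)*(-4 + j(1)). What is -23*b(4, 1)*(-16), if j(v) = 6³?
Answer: 1638336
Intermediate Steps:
j(v) = 216
b(A, P) = 212*P + 1060*A*P (b(A, P) = ((5*A)*P + P)*(-4 + 216) = (5*A*P + P)*212 = (P + 5*A*P)*212 = 212*P + 1060*A*P)
-23*b(4, 1)*(-16) = -4876*(1 + 5*4)*(-16) = -4876*(1 + 20)*(-16) = -4876*21*(-16) = -23*4452*(-16) = -102396*(-16) = 1638336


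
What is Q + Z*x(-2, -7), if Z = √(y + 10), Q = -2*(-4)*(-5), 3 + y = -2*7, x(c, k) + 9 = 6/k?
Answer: -40 - 69*I*√7/7 ≈ -40.0 - 26.08*I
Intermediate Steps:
x(c, k) = -9 + 6/k
y = -17 (y = -3 - 2*7 = -3 - 14 = -17)
Q = -40 (Q = 8*(-5) = -40)
Z = I*√7 (Z = √(-17 + 10) = √(-7) = I*√7 ≈ 2.6458*I)
Q + Z*x(-2, -7) = -40 + (I*√7)*(-9 + 6/(-7)) = -40 + (I*√7)*(-9 + 6*(-⅐)) = -40 + (I*√7)*(-9 - 6/7) = -40 + (I*√7)*(-69/7) = -40 - 69*I*√7/7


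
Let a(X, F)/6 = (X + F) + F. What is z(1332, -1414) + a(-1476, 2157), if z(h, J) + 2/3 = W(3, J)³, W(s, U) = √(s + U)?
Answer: 51082/3 - 1411*I*√1411 ≈ 17027.0 - 53002.0*I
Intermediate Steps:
W(s, U) = √(U + s)
a(X, F) = 6*X + 12*F (a(X, F) = 6*((X + F) + F) = 6*((F + X) + F) = 6*(X + 2*F) = 6*X + 12*F)
z(h, J) = -⅔ + (3 + J)^(3/2) (z(h, J) = -⅔ + (√(J + 3))³ = -⅔ + (√(3 + J))³ = -⅔ + (3 + J)^(3/2))
z(1332, -1414) + a(-1476, 2157) = (-⅔ + (3 - 1414)^(3/2)) + (6*(-1476) + 12*2157) = (-⅔ + (-1411)^(3/2)) + (-8856 + 25884) = (-⅔ - 1411*I*√1411) + 17028 = 51082/3 - 1411*I*√1411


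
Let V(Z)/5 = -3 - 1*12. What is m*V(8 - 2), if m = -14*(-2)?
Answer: -2100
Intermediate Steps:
V(Z) = -75 (V(Z) = 5*(-3 - 1*12) = 5*(-3 - 12) = 5*(-15) = -75)
m = 28
m*V(8 - 2) = 28*(-75) = -2100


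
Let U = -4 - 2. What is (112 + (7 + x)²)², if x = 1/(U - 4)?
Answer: 254753521/10000 ≈ 25475.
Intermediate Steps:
U = -6
x = -⅒ (x = 1/(-6 - 4) = 1/(-10) = -⅒ ≈ -0.10000)
(112 + (7 + x)²)² = (112 + (7 - ⅒)²)² = (112 + (69/10)²)² = (112 + 4761/100)² = (15961/100)² = 254753521/10000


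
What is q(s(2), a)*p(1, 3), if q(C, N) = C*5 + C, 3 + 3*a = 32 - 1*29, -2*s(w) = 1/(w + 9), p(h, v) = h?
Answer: -3/11 ≈ -0.27273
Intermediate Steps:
s(w) = -1/(2*(9 + w)) (s(w) = -1/(2*(w + 9)) = -1/(2*(9 + w)))
a = 0 (a = -1 + (32 - 1*29)/3 = -1 + (32 - 29)/3 = -1 + (⅓)*3 = -1 + 1 = 0)
q(C, N) = 6*C (q(C, N) = 5*C + C = 6*C)
q(s(2), a)*p(1, 3) = (6*(-1/(18 + 2*2)))*1 = (6*(-1/(18 + 4)))*1 = (6*(-1/22))*1 = -3/11*1 = -3/11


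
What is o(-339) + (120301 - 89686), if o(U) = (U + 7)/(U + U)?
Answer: 10378651/339 ≈ 30616.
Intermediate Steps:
o(U) = (7 + U)/(2*U) (o(U) = (7 + U)/((2*U)) = (7 + U)*(1/(2*U)) = (7 + U)/(2*U))
o(-339) + (120301 - 89686) = (½)*(7 - 339)/(-339) + (120301 - 89686) = (½)*(-1/339)*(-332) + 30615 = 166/339 + 30615 = 10378651/339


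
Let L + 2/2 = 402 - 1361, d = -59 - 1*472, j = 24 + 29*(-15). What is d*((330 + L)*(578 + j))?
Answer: 55866510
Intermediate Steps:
j = -411 (j = 24 - 435 = -411)
d = -531 (d = -59 - 472 = -531)
L = -960 (L = -1 + (402 - 1361) = -1 - 959 = -960)
d*((330 + L)*(578 + j)) = -531*(330 - 960)*(578 - 411) = -(-334530)*167 = -531*(-105210) = 55866510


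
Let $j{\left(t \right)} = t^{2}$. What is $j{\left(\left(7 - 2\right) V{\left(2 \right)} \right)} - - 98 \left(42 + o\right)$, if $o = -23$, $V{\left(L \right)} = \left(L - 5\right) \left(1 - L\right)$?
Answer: $2087$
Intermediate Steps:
$V{\left(L \right)} = \left(1 - L\right) \left(-5 + L\right)$ ($V{\left(L \right)} = \left(-5 + L\right) \left(1 - L\right) = \left(1 - L\right) \left(-5 + L\right)$)
$j{\left(\left(7 - 2\right) V{\left(2 \right)} \right)} - - 98 \left(42 + o\right) = \left(\left(7 - 2\right) \left(-5 - 2^{2} + 6 \cdot 2\right)\right)^{2} - - 98 \left(42 - 23\right) = \left(5 \left(-5 - 4 + 12\right)\right)^{2} - \left(-98\right) 19 = \left(5 \left(-5 - 4 + 12\right)\right)^{2} - -1862 = \left(5 \cdot 3\right)^{2} + 1862 = 15^{2} + 1862 = 225 + 1862 = 2087$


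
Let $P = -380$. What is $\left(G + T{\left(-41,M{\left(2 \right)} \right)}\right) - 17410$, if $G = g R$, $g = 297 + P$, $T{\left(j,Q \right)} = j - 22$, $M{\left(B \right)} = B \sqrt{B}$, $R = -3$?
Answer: $-17224$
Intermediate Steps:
$M{\left(B \right)} = B^{\frac{3}{2}}$
$T{\left(j,Q \right)} = -22 + j$
$g = -83$ ($g = 297 - 380 = -83$)
$G = 249$ ($G = \left(-83\right) \left(-3\right) = 249$)
$\left(G + T{\left(-41,M{\left(2 \right)} \right)}\right) - 17410 = \left(249 - 63\right) - 17410 = 186 - 17410 = -17224$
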